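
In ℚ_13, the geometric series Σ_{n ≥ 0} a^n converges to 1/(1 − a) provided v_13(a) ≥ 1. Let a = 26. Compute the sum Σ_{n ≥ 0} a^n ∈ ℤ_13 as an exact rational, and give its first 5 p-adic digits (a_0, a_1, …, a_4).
Σ a^n = 1/(1 − a) = -1/25;  first 5 digits = (1, 2, 4, 8, 3)

v_13(a) = 1 ≥ 1, so the series converges in ℤ_13 to 1/(1 − a) = 1/(1 − 26) = -1/25. Expand this rational in ℤ_13: compute digits iteratively via d_i = x_i mod 13, x_{i+1} = (x_i − d_i)/13. The first 5 digits are (1, 2, 4, 8, 3).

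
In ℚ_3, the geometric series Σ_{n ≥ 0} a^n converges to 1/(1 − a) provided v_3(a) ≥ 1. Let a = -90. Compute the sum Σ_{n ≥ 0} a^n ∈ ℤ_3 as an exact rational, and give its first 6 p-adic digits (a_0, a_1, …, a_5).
Σ a^n = 1/(1 − a) = 1/91;  first 6 digits = (1, 0, 2, 2, 2, 2)

v_3(a) = 2 ≥ 1, so the series converges in ℤ_3 to 1/(1 − a) = 1/(1 − (-90)) = 1/91. Expand this rational in ℤ_3: compute digits iteratively via d_i = x_i mod 3, x_{i+1} = (x_i − d_i)/3. The first 6 digits are (1, 0, 2, 2, 2, 2).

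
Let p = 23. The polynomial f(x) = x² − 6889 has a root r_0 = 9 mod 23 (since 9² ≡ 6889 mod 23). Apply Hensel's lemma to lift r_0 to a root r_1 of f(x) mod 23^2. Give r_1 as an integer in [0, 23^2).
r_1 = 446 (mod 529)

Hensel's recurrence: r_{i+1} = r_i − f(r_i)·(f′(r_i))^{-1} mod 23^{i+2}, with f′(x) = 2x. Iterate:
  r_0 = 9 (mod 23)
  r_1 = 446 (mod 529)
Final: r_1 = 446, and one checks f(r_1) ≡ 0 mod 23^2.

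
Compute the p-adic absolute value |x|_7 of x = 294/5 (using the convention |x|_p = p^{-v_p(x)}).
|294/5|_7 = 1/49

Step 1 — compute v_7(x) by factoring powers of 7 out of the numerator and denominator: v_7(294/5) = 2. Step 2 — apply |x|_p = p^{-v_p(x)} = 7^{-2} = 1/49.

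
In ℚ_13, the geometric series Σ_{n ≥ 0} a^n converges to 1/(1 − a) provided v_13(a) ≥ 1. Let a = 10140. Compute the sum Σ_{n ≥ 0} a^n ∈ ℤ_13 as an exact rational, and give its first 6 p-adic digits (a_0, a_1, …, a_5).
Σ a^n = 1/(1 − a) = -1/10139;  first 6 digits = (1, 0, 8, 4, 12, 3)

v_13(a) = 2 ≥ 1, so the series converges in ℤ_13 to 1/(1 − a) = 1/(1 − 10140) = -1/10139. Expand this rational in ℤ_13: compute digits iteratively via d_i = x_i mod 13, x_{i+1} = (x_i − d_i)/13. The first 6 digits are (1, 0, 8, 4, 12, 3).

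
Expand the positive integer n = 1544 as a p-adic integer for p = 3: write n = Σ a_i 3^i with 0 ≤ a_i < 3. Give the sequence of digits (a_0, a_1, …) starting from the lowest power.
(a_0, a_1, …) = (2, 1, 0, 0, 1, 0, 2)

Repeated division by 3 gives the digits low-to-high: 1544 = 2 + 1·3^1 + 1·3^4 + 2·3^6. Digit sequence: (2, 1, 0, 0, 1, 0, 2).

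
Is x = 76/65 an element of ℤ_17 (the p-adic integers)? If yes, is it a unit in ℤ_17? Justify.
x ∈ ℤ_17^× (unit); v_17(x) = 0

ℤ_17 = {x ∈ ℚ_17 : v_17(x) ≥ 0} and ℤ_17^× = {x ∈ ℤ_17 : v_17(x) = 0}. Here v_17(76/65) = v_17(num) − v_17(den) = 0; compare against these criteria.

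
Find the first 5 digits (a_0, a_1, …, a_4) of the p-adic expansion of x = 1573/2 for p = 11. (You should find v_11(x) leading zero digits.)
(a_0, …, a_4) = (0, 0, 1, 6, 5)

v_11(1573/2) = 2, so a_0 = ... = a_1 = 0. Factor out: x = 11^2 · u with u = 13/2 a unit in ℤ_11. Expand u iteratively via a_{v+i} = u_i mod 11, u_{i+1} = (u_i − a_{v+i})/11:
  u_0 = 13/2;  a_2 = 1;  u_1 = (u_0 − 1)/11 = 1/2
  u_1 = 1/2;  a_3 = 6;  u_2 = (u_1 − 6)/11 = -1/2
  u_2 = -1/2;  a_4 = 5;  u_3 = (u_2 − 5)/11 = -1/2
Digits: (0, 0, 1, 6, 5).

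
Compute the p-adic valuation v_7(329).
v_7(329) = 1

v_7(n) is the largest exponent k such that 7^k divides n. Factor out: 329 = 7^1 · 47. (Sign doesn't affect v_p.) So v_7(329) = 1.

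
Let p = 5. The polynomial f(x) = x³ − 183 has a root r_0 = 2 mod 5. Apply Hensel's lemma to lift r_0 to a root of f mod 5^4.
r_3 = 277 (mod 625)

Hensel: r_{i+1} = r_i − f(r_i)/f′(r_i) mod 5^{i+2}, where f′(x) = 3x². Iterate:
  r_0 = 2 (mod 5)
  r_1 = 2 (mod 25)
  r_2 = 27 (mod 125)
  r_3 = 277 (mod 625)
Final: r = 277 with f(r) ≡ 0 mod 5^4.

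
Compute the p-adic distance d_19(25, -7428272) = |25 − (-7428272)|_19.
d_19(25, -7428272) = 1/2476099

Step 1 — x − y = 25 − (-7428272) = 7428297. Step 2 — v_19(7428297) = 5 (factor: 7428297 = (19^5 · 3); the sign does not affect v_p). Step 3 — |x − y|_19 = 19^{-5} = 1/2476099.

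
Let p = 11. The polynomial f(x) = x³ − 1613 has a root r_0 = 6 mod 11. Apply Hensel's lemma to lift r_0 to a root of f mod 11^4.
r_3 = 3966 (mod 14641)

Hensel: r_{i+1} = r_i − f(r_i)/f′(r_i) mod 11^{i+2}, where f′(x) = 3x². Iterate:
  r_0 = 6 (mod 11)
  r_1 = 94 (mod 121)
  r_2 = 1304 (mod 1331)
  r_3 = 3966 (mod 14641)
Final: r = 3966 with f(r) ≡ 0 mod 11^4.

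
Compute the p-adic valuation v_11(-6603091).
v_11(-6603091) = 5

v_11(n) is the largest exponent k such that 11^k divides n. Factor out: -6603091 = -11^5 · 41. (Sign doesn't affect v_p.) So v_11(-6603091) = 5.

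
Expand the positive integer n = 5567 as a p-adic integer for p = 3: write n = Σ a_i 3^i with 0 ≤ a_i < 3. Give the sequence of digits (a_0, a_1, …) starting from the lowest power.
(a_0, a_1, …) = (2, 1, 0, 2, 2, 1, 1, 2)

Repeated division by 3 gives the digits low-to-high: 5567 = 2 + 1·3^1 + 2·3^3 + 2·3^4 + 1·3^5 + 1·3^6 + 2·3^7. Digit sequence: (2, 1, 0, 2, 2, 1, 1, 2).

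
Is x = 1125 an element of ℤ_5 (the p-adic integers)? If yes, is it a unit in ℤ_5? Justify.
x ∈ ℤ_5 but not a unit; v_5(x) = 3 > 0

ℤ_5 = {x ∈ ℚ_5 : v_5(x) ≥ 0} and ℤ_5^× = {x ∈ ℤ_5 : v_5(x) = 0}. Here v_5(1125) = v_5(num) − v_5(den) = 3; compare against these criteria.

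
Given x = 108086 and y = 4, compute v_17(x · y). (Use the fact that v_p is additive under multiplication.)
v_17(432344) = 3

v_p(x) = 3 (factor: 108086 = 17^3 · 22); v_p(y) = 0 (factor: 4 = 17^0 · 4). Additivity: v_p(xy) = v_p(x) + v_p(y) = 3 + 0 = 3. (Direct check: xy = 432344 = 17^3 · (88).)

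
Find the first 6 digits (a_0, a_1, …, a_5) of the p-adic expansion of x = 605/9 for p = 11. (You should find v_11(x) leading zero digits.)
(a_0, …, a_5) = (0, 0, 3, 1, 6, 8)

v_11(605/9) = 2, so a_0 = ... = a_1 = 0. Factor out: x = 11^2 · u with u = 5/9 a unit in ℤ_11. Expand u iteratively via a_{v+i} = u_i mod 11, u_{i+1} = (u_i − a_{v+i})/11:
  u_0 = 5/9;  a_2 = 3;  u_1 = (u_0 − 3)/11 = -2/9
  u_1 = -2/9;  a_3 = 1;  u_2 = (u_1 − 1)/11 = -1/9
  u_2 = -1/9;  a_4 = 6;  u_3 = (u_2 − 6)/11 = -5/9
  u_3 = -5/9;  a_5 = 8;  u_4 = (u_3 − 8)/11 = -7/9
Digits: (0, 0, 3, 1, 6, 8).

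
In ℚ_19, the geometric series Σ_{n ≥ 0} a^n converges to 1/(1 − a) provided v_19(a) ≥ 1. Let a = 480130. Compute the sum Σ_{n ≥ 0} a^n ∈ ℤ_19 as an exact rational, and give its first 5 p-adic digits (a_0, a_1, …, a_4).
Σ a^n = 1/(1 − a) = -1/480129;  first 5 digits = (1, 0, 0, 13, 3)

v_19(a) = 3 ≥ 1, so the series converges in ℤ_19 to 1/(1 − a) = 1/(1 − 480130) = -1/480129. Expand this rational in ℤ_19: compute digits iteratively via d_i = x_i mod 19, x_{i+1} = (x_i − d_i)/19. The first 5 digits are (1, 0, 0, 13, 3).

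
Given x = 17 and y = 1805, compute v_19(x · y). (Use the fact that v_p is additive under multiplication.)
v_19(30685) = 2

v_p(x) = 0 (factor: 17 = 19^0 · 17); v_p(y) = 2 (factor: 1805 = 19^2 · 5). Additivity: v_p(xy) = v_p(x) + v_p(y) = 0 + 2 = 2. (Direct check: xy = 30685 = 19^2 · (85).)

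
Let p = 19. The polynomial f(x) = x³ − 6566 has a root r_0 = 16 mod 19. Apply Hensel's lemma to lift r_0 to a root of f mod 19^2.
r_1 = 54 (mod 361)

Hensel: r_{i+1} = r_i − f(r_i)/f′(r_i) mod 19^{i+2}, where f′(x) = 3x². Iterate:
  r_0 = 16 (mod 19)
  r_1 = 54 (mod 361)
Final: r = 54 with f(r) ≡ 0 mod 19^2.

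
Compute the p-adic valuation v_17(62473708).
v_17(62473708) = 5

v_17(n) is the largest exponent k such that 17^k divides n. Factor out: 62473708 = 17^5 · 44. (Sign doesn't affect v_p.) So v_17(62473708) = 5.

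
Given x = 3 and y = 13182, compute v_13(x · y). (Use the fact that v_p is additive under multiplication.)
v_13(39546) = 3

v_p(x) = 0 (factor: 3 = 13^0 · 3); v_p(y) = 3 (factor: 13182 = 13^3 · 6). Additivity: v_p(xy) = v_p(x) + v_p(y) = 0 + 3 = 3. (Direct check: xy = 39546 = 13^3 · (18).)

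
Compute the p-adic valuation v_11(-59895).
v_11(-59895) = 3

v_11(n) is the largest exponent k such that 11^k divides n. Factor out: -59895 = -11^3 · 45. (Sign doesn't affect v_p.) So v_11(-59895) = 3.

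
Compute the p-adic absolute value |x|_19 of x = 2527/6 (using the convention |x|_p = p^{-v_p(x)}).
|2527/6|_19 = 1/361

Step 1 — compute v_19(x) by factoring powers of 19 out of the numerator and denominator: v_19(2527/6) = 2. Step 2 — apply |x|_p = p^{-v_p(x)} = 19^{-2} = 1/361.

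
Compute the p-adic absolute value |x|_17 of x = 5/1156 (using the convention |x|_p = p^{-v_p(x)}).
|5/1156|_17 = 289

Step 1 — compute v_17(x) by factoring powers of 17 out of the numerator and denominator: v_17(5/1156) = -2. Step 2 — apply |x|_p = p^{-v_p(x)} = 17^{2} = 289.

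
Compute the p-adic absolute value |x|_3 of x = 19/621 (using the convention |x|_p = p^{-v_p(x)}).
|19/621|_3 = 27

Step 1 — compute v_3(x) by factoring powers of 3 out of the numerator and denominator: v_3(19/621) = -3. Step 2 — apply |x|_p = p^{-v_p(x)} = 3^{3} = 27.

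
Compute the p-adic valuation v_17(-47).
v_17(-47) = 0

v_17(n) is the largest exponent k such that 17^k divides n. Factor out: -47 = -17^0 · 47. (Sign doesn't affect v_p.) So v_17(-47) = 0.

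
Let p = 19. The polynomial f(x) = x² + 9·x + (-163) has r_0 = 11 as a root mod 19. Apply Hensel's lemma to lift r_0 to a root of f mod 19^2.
r_1 = 277 (mod 361)

Hensel: r_{i+1} = r_i − f(r_i)·(f′(r_i))^{-1} mod 19^{i+2}, f′(x) = 2x + 9. Iterate:
  r_0 = 11 (mod 19)
  r_1 = 277 (mod 361)
Final: r = 277 satisfies f(r) ≡ 0 mod 19^2.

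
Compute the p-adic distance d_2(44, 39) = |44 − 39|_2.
d_2(44, 39) = 1

Step 1 — x − y = 44 − 39 = 5. Step 2 — v_2(5) = 0 (factor: 5 = (2^0 · 5); the sign does not affect v_p). Step 3 — |x − y|_2 = 2^{0} = 1.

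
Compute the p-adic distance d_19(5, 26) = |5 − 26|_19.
d_19(5, 26) = 1

Step 1 — x − y = 5 − 26 = -21. Step 2 — v_19(-21) = 0 (factor: -21 = −(19^0 · 21); the sign does not affect v_p). Step 3 — |x − y|_19 = 19^{0} = 1.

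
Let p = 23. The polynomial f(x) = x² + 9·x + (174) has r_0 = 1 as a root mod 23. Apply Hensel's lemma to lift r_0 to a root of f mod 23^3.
r_2 = 12007 (mod 12167)

Hensel: r_{i+1} = r_i − f(r_i)·(f′(r_i))^{-1} mod 23^{i+2}, f′(x) = 2x + 9. Iterate:
  r_0 = 1 (mod 23)
  r_1 = 369 (mod 529)
  r_2 = 12007 (mod 12167)
Final: r = 12007 satisfies f(r) ≡ 0 mod 23^3.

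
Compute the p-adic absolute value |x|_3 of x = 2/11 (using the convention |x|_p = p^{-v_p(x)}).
|2/11|_3 = 1

Step 1 — compute v_3(x) by factoring powers of 3 out of the numerator and denominator: v_3(2/11) = 0. Step 2 — apply |x|_p = p^{-v_p(x)} = 3^{0} = 1.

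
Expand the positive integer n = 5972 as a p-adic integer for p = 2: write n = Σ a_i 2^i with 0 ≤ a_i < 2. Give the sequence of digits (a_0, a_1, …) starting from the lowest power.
(a_0, a_1, …) = (0, 0, 1, 0, 1, 0, 1, 0, 1, 1, 1, 0, 1)

Repeated division by 2 gives the digits low-to-high: 5972 = 1·2^2 + 1·2^4 + 1·2^6 + 1·2^8 + 1·2^9 + 1·2^10 + 1·2^12. Digit sequence: (0, 0, 1, 0, 1, 0, 1, 0, 1, 1, 1, 0, 1).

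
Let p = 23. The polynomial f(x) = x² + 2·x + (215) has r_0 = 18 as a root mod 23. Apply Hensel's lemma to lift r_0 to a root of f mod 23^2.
r_1 = 156 (mod 529)

Hensel: r_{i+1} = r_i − f(r_i)·(f′(r_i))^{-1} mod 23^{i+2}, f′(x) = 2x + 2. Iterate:
  r_0 = 18 (mod 23)
  r_1 = 156 (mod 529)
Final: r = 156 satisfies f(r) ≡ 0 mod 23^2.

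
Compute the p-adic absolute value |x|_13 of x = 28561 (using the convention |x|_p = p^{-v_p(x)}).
|28561|_13 = 1/28561

Step 1 — compute v_13(x) by factoring powers of 13 out of the numerator and denominator: v_13(28561) = 4. Step 2 — apply |x|_p = p^{-v_p(x)} = 13^{-4} = 1/28561.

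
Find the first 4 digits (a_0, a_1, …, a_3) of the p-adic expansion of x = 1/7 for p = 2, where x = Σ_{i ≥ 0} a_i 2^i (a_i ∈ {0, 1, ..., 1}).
(a_0, …, a_3) = (1, 1, 1, 0)

v_2(1/7) = 0 (numerator and denominator both coprime to 2), so x ∈ ℤ_2^×. Compute digits iteratively via a_i = x_i mod 2, x_{i+1} = (x_i − a_i)/2, with x_0 = x:
  x_0 = 1/7;  a_0 = 1;  x_1 = (x_0 − 1)/2 = -3/7
  x_1 = -3/7;  a_1 = 1;  x_2 = (x_1 − 1)/2 = -5/7
  x_2 = -5/7;  a_2 = 1;  x_3 = (x_2 − 1)/2 = -6/7
  x_3 = -6/7;  a_3 = 0;  x_4 = (x_3 − 0)/2 = -3/7
Digits: (1, 1, 1, 0).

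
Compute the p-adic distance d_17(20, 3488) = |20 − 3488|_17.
d_17(20, 3488) = 1/289

Step 1 — x − y = 20 − 3488 = -3468. Step 2 — v_17(-3468) = 2 (factor: -3468 = −(17^2 · 12); the sign does not affect v_p). Step 3 — |x − y|_17 = 17^{-2} = 1/289.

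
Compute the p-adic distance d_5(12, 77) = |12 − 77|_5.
d_5(12, 77) = 1/5

Step 1 — x − y = 12 − 77 = -65. Step 2 — v_5(-65) = 1 (factor: -65 = −(5^1 · 13); the sign does not affect v_p). Step 3 — |x − y|_5 = 5^{-1} = 1/5.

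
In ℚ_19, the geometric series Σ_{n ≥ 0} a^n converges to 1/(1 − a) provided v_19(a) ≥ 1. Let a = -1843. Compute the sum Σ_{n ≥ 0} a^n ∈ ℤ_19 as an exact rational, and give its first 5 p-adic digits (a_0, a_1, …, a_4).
Σ a^n = 1/(1 − a) = 1/1844;  first 5 digits = (1, 17, 17, 11, 0)

v_19(a) = 1 ≥ 1, so the series converges in ℤ_19 to 1/(1 − a) = 1/(1 − (-1843)) = 1/1844. Expand this rational in ℤ_19: compute digits iteratively via d_i = x_i mod 19, x_{i+1} = (x_i − d_i)/19. The first 5 digits are (1, 17, 17, 11, 0).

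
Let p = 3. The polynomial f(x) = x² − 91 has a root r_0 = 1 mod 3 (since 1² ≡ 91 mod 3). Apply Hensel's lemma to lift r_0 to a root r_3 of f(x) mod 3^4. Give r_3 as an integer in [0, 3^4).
r_3 = 46 (mod 81)

Hensel's recurrence: r_{i+1} = r_i − f(r_i)·(f′(r_i))^{-1} mod 3^{i+2}, with f′(x) = 2x. Iterate:
  r_0 = 1 (mod 3)
  r_1 = 1 (mod 9)
  r_2 = 19 (mod 27)
  r_3 = 46 (mod 81)
Final: r_3 = 46, and one checks f(r_3) ≡ 0 mod 3^4.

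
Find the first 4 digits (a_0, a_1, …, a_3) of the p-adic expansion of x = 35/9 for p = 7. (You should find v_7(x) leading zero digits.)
(a_0, …, a_3) = (0, 6, 0, 3)

v_7(35/9) = 1, so a_0 = ... = a_0 = 0. Factor out: x = 7^1 · u with u = 5/9 a unit in ℤ_7. Expand u iteratively via a_{v+i} = u_i mod 7, u_{i+1} = (u_i − a_{v+i})/7:
  u_0 = 5/9;  a_1 = 6;  u_1 = (u_0 − 6)/7 = -7/9
  u_1 = -7/9;  a_2 = 0;  u_2 = (u_1 − 0)/7 = -1/9
  u_2 = -1/9;  a_3 = 3;  u_3 = (u_2 − 3)/7 = -4/9
Digits: (0, 6, 0, 3).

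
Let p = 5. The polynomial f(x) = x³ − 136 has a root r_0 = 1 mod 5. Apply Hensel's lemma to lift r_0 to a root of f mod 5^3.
r_2 = 21 (mod 125)

Hensel: r_{i+1} = r_i − f(r_i)/f′(r_i) mod 5^{i+2}, where f′(x) = 3x². Iterate:
  r_0 = 1 (mod 5)
  r_1 = 21 (mod 25)
  r_2 = 21 (mod 125)
Final: r = 21 with f(r) ≡ 0 mod 5^3.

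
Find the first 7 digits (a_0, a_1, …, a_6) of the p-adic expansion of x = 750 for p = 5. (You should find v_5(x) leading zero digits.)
(a_0, …, a_6) = (0, 0, 0, 1, 1, 0, 0)

v_5(750) = 3, so a_0 = ... = a_2 = 0. Factor out: x = 5^3 · u with u = 6 a unit in ℤ_5. Expand u iteratively via a_{v+i} = u_i mod 5, u_{i+1} = (u_i − a_{v+i})/5:
  u_0 = 6;  a_3 = 1;  u_1 = (u_0 − 1)/5 = 1
  u_1 = 1;  a_4 = 1;  u_2 = (u_1 − 1)/5 = 0
  u_2 = 0;  a_5 = 0;  u_3 = (u_2 − 0)/5 = 0
  u_3 = 0;  a_6 = 0;  u_4 = (u_3 − 0)/5 = 0
Digits: (0, 0, 0, 1, 1, 0, 0).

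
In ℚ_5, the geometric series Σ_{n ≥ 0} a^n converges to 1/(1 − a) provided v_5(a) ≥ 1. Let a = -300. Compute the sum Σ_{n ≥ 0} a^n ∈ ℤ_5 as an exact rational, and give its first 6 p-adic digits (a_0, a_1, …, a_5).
Σ a^n = 1/(1 − a) = 1/301;  first 6 digits = (1, 0, 3, 2, 3, 3)

v_5(a) = 2 ≥ 1, so the series converges in ℤ_5 to 1/(1 − a) = 1/(1 − (-300)) = 1/301. Expand this rational in ℤ_5: compute digits iteratively via d_i = x_i mod 5, x_{i+1} = (x_i − d_i)/5. The first 6 digits are (1, 0, 3, 2, 3, 3).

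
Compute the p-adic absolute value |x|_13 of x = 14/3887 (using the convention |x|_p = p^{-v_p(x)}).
|14/3887|_13 = 169

Step 1 — compute v_13(x) by factoring powers of 13 out of the numerator and denominator: v_13(14/3887) = -2. Step 2 — apply |x|_p = p^{-v_p(x)} = 13^{2} = 169.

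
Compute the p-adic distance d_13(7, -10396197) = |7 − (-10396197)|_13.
d_13(7, -10396197) = 1/371293

Step 1 — x − y = 7 − (-10396197) = 10396204. Step 2 — v_13(10396204) = 5 (factor: 10396204 = (13^5 · 28); the sign does not affect v_p). Step 3 — |x − y|_13 = 13^{-5} = 1/371293.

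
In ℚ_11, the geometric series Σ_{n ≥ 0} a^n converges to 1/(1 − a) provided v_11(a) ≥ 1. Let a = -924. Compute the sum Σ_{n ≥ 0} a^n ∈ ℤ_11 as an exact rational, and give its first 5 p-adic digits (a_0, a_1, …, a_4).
Σ a^n = 1/(1 − a) = 1/925;  first 5 digits = (1, 4, 8, 0, 2)

v_11(a) = 1 ≥ 1, so the series converges in ℤ_11 to 1/(1 − a) = 1/(1 − (-924)) = 1/925. Expand this rational in ℤ_11: compute digits iteratively via d_i = x_i mod 11, x_{i+1} = (x_i − d_i)/11. The first 5 digits are (1, 4, 8, 0, 2).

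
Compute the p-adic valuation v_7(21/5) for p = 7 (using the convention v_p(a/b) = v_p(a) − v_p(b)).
v_7(21/5) = 1

Factor powers of 7 from the numerator and denominator of the reduced fraction: 21 = 7^1 · 3 and 5 = 7^0 · 5. Apply v_p(a/b) = v_p(a) − v_p(b): v_7(21/5) = 1 − 0 = 1.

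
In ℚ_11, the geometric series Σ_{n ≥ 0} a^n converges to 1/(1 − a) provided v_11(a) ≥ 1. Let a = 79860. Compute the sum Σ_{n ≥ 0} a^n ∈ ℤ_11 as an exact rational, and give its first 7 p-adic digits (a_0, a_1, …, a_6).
Σ a^n = 1/(1 − a) = -1/79859;  first 7 digits = (1, 0, 0, 5, 5, 0, 3)

v_11(a) = 3 ≥ 1, so the series converges in ℤ_11 to 1/(1 − a) = 1/(1 − 79860) = -1/79859. Expand this rational in ℤ_11: compute digits iteratively via d_i = x_i mod 11, x_{i+1} = (x_i − d_i)/11. The first 7 digits are (1, 0, 0, 5, 5, 0, 3).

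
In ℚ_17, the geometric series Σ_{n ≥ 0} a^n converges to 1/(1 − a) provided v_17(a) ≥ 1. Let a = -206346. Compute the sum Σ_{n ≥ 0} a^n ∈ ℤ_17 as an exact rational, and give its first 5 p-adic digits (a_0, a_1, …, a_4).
Σ a^n = 1/(1 − a) = 1/206347;  first 5 digits = (1, 0, 0, 9, 14)

v_17(a) = 3 ≥ 1, so the series converges in ℤ_17 to 1/(1 − a) = 1/(1 − (-206346)) = 1/206347. Expand this rational in ℤ_17: compute digits iteratively via d_i = x_i mod 17, x_{i+1} = (x_i − d_i)/17. The first 5 digits are (1, 0, 0, 9, 14).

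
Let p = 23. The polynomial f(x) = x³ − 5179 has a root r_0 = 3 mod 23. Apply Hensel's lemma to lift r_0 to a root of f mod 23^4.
r_3 = 203369 (mod 279841)

Hensel: r_{i+1} = r_i − f(r_i)/f′(r_i) mod 23^{i+2}, where f′(x) = 3x². Iterate:
  r_0 = 3 (mod 23)
  r_1 = 233 (mod 529)
  r_2 = 8697 (mod 12167)
  r_3 = 203369 (mod 279841)
Final: r = 203369 with f(r) ≡ 0 mod 23^4.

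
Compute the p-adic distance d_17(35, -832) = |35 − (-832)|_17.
d_17(35, -832) = 1/289

Step 1 — x − y = 35 − (-832) = 867. Step 2 — v_17(867) = 2 (factor: 867 = (17^2 · 3); the sign does not affect v_p). Step 3 — |x − y|_17 = 17^{-2} = 1/289.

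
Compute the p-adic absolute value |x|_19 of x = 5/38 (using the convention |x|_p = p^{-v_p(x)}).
|5/38|_19 = 19

Step 1 — compute v_19(x) by factoring powers of 19 out of the numerator and denominator: v_19(5/38) = -1. Step 2 — apply |x|_p = p^{-v_p(x)} = 19^{1} = 19.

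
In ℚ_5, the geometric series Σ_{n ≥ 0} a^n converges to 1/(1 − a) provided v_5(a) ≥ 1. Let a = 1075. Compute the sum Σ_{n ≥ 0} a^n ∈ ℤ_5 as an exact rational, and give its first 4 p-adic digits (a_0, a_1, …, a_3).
Σ a^n = 1/(1 − a) = -1/1074;  first 4 digits = (1, 0, 3, 3)

v_5(a) = 2 ≥ 1, so the series converges in ℤ_5 to 1/(1 − a) = 1/(1 − 1075) = -1/1074. Expand this rational in ℤ_5: compute digits iteratively via d_i = x_i mod 5, x_{i+1} = (x_i − d_i)/5. The first 4 digits are (1, 0, 3, 3).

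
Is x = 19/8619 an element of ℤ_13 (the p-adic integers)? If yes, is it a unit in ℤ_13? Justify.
x ∉ ℤ_13 (v_13(x) = -2 < 0)

ℤ_13 = {x ∈ ℚ_13 : v_13(x) ≥ 0} and ℤ_13^× = {x ∈ ℤ_13 : v_13(x) = 0}. Here v_13(19/8619) = v_13(num) − v_13(den) = -2; compare against these criteria.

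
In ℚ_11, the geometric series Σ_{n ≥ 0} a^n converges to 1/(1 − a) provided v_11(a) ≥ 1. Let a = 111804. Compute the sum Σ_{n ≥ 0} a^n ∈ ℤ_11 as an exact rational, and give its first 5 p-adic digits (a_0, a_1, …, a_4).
Σ a^n = 1/(1 − a) = -1/111803;  first 5 digits = (1, 0, 0, 7, 7)

v_11(a) = 3 ≥ 1, so the series converges in ℤ_11 to 1/(1 − a) = 1/(1 − 111804) = -1/111803. Expand this rational in ℤ_11: compute digits iteratively via d_i = x_i mod 11, x_{i+1} = (x_i − d_i)/11. The first 5 digits are (1, 0, 0, 7, 7).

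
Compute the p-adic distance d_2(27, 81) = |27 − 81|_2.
d_2(27, 81) = 1/2

Step 1 — x − y = 27 − 81 = -54. Step 2 — v_2(-54) = 1 (factor: -54 = −(2^1 · 27); the sign does not affect v_p). Step 3 — |x − y|_2 = 2^{-1} = 1/2.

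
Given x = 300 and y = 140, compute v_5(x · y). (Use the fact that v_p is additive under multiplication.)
v_5(42000) = 3

v_p(x) = 2 (factor: 300 = 5^2 · 12); v_p(y) = 1 (factor: 140 = 5^1 · 28). Additivity: v_p(xy) = v_p(x) + v_p(y) = 2 + 1 = 3. (Direct check: xy = 42000 = 5^3 · (336).)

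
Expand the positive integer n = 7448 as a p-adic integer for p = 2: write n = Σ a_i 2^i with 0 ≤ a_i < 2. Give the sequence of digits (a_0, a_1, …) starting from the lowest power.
(a_0, a_1, …) = (0, 0, 0, 1, 1, 0, 0, 0, 1, 0, 1, 1, 1)

Repeated division by 2 gives the digits low-to-high: 7448 = 1·2^3 + 1·2^4 + 1·2^8 + 1·2^10 + 1·2^11 + 1·2^12. Digit sequence: (0, 0, 0, 1, 1, 0, 0, 0, 1, 0, 1, 1, 1).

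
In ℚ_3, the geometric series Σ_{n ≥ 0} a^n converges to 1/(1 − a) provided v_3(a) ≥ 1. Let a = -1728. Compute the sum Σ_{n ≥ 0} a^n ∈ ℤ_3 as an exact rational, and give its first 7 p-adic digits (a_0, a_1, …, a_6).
Σ a^n = 1/(1 − a) = 1/1729;  first 7 digits = (1, 0, 0, 2, 2, 1, 1)

v_3(a) = 3 ≥ 1, so the series converges in ℤ_3 to 1/(1 − a) = 1/(1 − (-1728)) = 1/1729. Expand this rational in ℤ_3: compute digits iteratively via d_i = x_i mod 3, x_{i+1} = (x_i − d_i)/3. The first 7 digits are (1, 0, 0, 2, 2, 1, 1).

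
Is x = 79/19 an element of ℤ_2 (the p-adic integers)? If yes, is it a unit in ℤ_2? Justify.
x ∈ ℤ_2^× (unit); v_2(x) = 0

ℤ_2 = {x ∈ ℚ_2 : v_2(x) ≥ 0} and ℤ_2^× = {x ∈ ℤ_2 : v_2(x) = 0}. Here v_2(79/19) = v_2(num) − v_2(den) = 0; compare against these criteria.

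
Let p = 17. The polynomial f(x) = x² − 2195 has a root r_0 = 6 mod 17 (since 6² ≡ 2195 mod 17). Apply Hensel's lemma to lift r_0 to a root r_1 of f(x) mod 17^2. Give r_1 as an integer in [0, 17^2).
r_1 = 210 (mod 289)

Hensel's recurrence: r_{i+1} = r_i − f(r_i)·(f′(r_i))^{-1} mod 17^{i+2}, with f′(x) = 2x. Iterate:
  r_0 = 6 (mod 17)
  r_1 = 210 (mod 289)
Final: r_1 = 210, and one checks f(r_1) ≡ 0 mod 17^2.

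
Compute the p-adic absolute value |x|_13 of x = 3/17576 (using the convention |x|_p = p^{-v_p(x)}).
|3/17576|_13 = 2197

Step 1 — compute v_13(x) by factoring powers of 13 out of the numerator and denominator: v_13(3/17576) = -3. Step 2 — apply |x|_p = p^{-v_p(x)} = 13^{3} = 2197.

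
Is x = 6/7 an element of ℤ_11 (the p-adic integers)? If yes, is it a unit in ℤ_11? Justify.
x ∈ ℤ_11^× (unit); v_11(x) = 0

ℤ_11 = {x ∈ ℚ_11 : v_11(x) ≥ 0} and ℤ_11^× = {x ∈ ℤ_11 : v_11(x) = 0}. Here v_11(6/7) = v_11(num) − v_11(den) = 0; compare against these criteria.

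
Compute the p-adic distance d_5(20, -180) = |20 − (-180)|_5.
d_5(20, -180) = 1/25

Step 1 — x − y = 20 − (-180) = 200. Step 2 — v_5(200) = 2 (factor: 200 = (5^2 · 8); the sign does not affect v_p). Step 3 — |x − y|_5 = 5^{-2} = 1/25.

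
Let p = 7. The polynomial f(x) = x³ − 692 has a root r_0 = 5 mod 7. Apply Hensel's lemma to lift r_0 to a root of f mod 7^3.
r_2 = 138 (mod 343)

Hensel: r_{i+1} = r_i − f(r_i)/f′(r_i) mod 7^{i+2}, where f′(x) = 3x². Iterate:
  r_0 = 5 (mod 7)
  r_1 = 40 (mod 49)
  r_2 = 138 (mod 343)
Final: r = 138 with f(r) ≡ 0 mod 7^3.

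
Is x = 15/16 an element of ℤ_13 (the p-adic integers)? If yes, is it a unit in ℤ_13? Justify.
x ∈ ℤ_13^× (unit); v_13(x) = 0

ℤ_13 = {x ∈ ℚ_13 : v_13(x) ≥ 0} and ℤ_13^× = {x ∈ ℤ_13 : v_13(x) = 0}. Here v_13(15/16) = v_13(num) − v_13(den) = 0; compare against these criteria.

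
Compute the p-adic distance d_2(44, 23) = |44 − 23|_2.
d_2(44, 23) = 1

Step 1 — x − y = 44 − 23 = 21. Step 2 — v_2(21) = 0 (factor: 21 = (2^0 · 21); the sign does not affect v_p). Step 3 — |x − y|_2 = 2^{0} = 1.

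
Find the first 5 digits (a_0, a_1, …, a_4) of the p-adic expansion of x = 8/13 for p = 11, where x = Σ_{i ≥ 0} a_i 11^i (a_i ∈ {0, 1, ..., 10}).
(a_0, …, a_4) = (4, 9, 0, 5, 8)

v_11(8/13) = 0 (numerator and denominator both coprime to 11), so x ∈ ℤ_11^×. Compute digits iteratively via a_i = x_i mod 11, x_{i+1} = (x_i − a_i)/11, with x_0 = x:
  x_0 = 8/13;  a_0 = 4;  x_1 = (x_0 − 4)/11 = -4/13
  x_1 = -4/13;  a_1 = 9;  x_2 = (x_1 − 9)/11 = -11/13
  x_2 = -11/13;  a_2 = 0;  x_3 = (x_2 − 0)/11 = -1/13
  x_3 = -1/13;  a_3 = 5;  x_4 = (x_3 − 5)/11 = -6/13
  x_4 = -6/13;  a_4 = 8;  x_5 = (x_4 − 8)/11 = -10/13
Digits: (4, 9, 0, 5, 8).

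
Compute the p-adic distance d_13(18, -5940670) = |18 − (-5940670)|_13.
d_13(18, -5940670) = 1/371293

Step 1 — x − y = 18 − (-5940670) = 5940688. Step 2 — v_13(5940688) = 5 (factor: 5940688 = (13^5 · 16); the sign does not affect v_p). Step 3 — |x − y|_13 = 13^{-5} = 1/371293.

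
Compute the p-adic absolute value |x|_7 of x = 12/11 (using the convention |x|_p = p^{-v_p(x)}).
|12/11|_7 = 1

Step 1 — compute v_7(x) by factoring powers of 7 out of the numerator and denominator: v_7(12/11) = 0. Step 2 — apply |x|_p = p^{-v_p(x)} = 7^{0} = 1.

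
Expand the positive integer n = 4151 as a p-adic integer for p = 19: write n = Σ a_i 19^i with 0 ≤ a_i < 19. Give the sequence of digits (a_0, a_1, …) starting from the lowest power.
(a_0, a_1, …) = (9, 9, 11)

Repeated division by 19 gives the digits low-to-high: 4151 = 9 + 9·19^1 + 11·19^2. Digit sequence: (9, 9, 11).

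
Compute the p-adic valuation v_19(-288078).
v_19(-288078) = 3

v_19(n) is the largest exponent k such that 19^k divides n. Factor out: -288078 = -19^3 · 42. (Sign doesn't affect v_p.) So v_19(-288078) = 3.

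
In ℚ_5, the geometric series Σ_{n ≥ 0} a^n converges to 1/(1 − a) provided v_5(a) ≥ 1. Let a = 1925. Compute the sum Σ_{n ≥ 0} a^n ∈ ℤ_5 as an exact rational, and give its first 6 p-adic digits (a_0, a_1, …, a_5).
Σ a^n = 1/(1 − a) = -1/1924;  first 6 digits = (1, 0, 2, 0, 2, 1)

v_5(a) = 2 ≥ 1, so the series converges in ℤ_5 to 1/(1 − a) = 1/(1 − 1925) = -1/1924. Expand this rational in ℤ_5: compute digits iteratively via d_i = x_i mod 5, x_{i+1} = (x_i − d_i)/5. The first 6 digits are (1, 0, 2, 0, 2, 1).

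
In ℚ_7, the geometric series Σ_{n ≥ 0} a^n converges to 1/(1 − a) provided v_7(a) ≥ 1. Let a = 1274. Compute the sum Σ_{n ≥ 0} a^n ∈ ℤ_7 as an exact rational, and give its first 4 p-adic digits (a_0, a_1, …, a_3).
Σ a^n = 1/(1 − a) = -1/1273;  first 4 digits = (1, 0, 5, 3)

v_7(a) = 2 ≥ 1, so the series converges in ℤ_7 to 1/(1 − a) = 1/(1 − 1274) = -1/1273. Expand this rational in ℤ_7: compute digits iteratively via d_i = x_i mod 7, x_{i+1} = (x_i − d_i)/7. The first 4 digits are (1, 0, 5, 3).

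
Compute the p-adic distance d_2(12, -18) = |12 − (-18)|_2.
d_2(12, -18) = 1/2

Step 1 — x − y = 12 − (-18) = 30. Step 2 — v_2(30) = 1 (factor: 30 = (2^1 · 15); the sign does not affect v_p). Step 3 — |x − y|_2 = 2^{-1} = 1/2.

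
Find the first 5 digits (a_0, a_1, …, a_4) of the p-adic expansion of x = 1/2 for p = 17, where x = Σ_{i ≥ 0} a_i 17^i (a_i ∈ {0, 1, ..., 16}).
(a_0, …, a_4) = (9, 8, 8, 8, 8)

v_17(1/2) = 0 (numerator and denominator both coprime to 17), so x ∈ ℤ_17^×. Compute digits iteratively via a_i = x_i mod 17, x_{i+1} = (x_i − a_i)/17, with x_0 = x:
  x_0 = 1/2;  a_0 = 9;  x_1 = (x_0 − 9)/17 = -1/2
  x_1 = -1/2;  a_1 = 8;  x_2 = (x_1 − 8)/17 = -1/2
  x_2 = -1/2;  a_2 = 8;  x_3 = (x_2 − 8)/17 = -1/2
  x_3 = -1/2;  a_3 = 8;  x_4 = (x_3 − 8)/17 = -1/2
  x_4 = -1/2;  a_4 = 8;  x_5 = (x_4 − 8)/17 = -1/2
Digits: (9, 8, 8, 8, 8).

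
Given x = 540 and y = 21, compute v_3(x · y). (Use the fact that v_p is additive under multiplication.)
v_3(11340) = 4

v_p(x) = 3 (factor: 540 = 3^3 · 20); v_p(y) = 1 (factor: 21 = 3^1 · 7). Additivity: v_p(xy) = v_p(x) + v_p(y) = 3 + 1 = 4. (Direct check: xy = 11340 = 3^4 · (140).)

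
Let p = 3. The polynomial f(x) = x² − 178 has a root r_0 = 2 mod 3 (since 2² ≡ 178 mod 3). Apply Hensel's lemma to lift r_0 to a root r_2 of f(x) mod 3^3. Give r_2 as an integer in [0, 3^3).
r_2 = 23 (mod 27)

Hensel's recurrence: r_{i+1} = r_i − f(r_i)·(f′(r_i))^{-1} mod 3^{i+2}, with f′(x) = 2x. Iterate:
  r_0 = 2 (mod 3)
  r_1 = 5 (mod 9)
  r_2 = 23 (mod 27)
Final: r_2 = 23, and one checks f(r_2) ≡ 0 mod 3^3.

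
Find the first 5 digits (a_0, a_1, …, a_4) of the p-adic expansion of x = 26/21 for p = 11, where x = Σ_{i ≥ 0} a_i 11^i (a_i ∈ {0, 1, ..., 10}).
(a_0, …, a_4) = (7, 0, 1, 2, 4)

v_11(26/21) = 0 (numerator and denominator both coprime to 11), so x ∈ ℤ_11^×. Compute digits iteratively via a_i = x_i mod 11, x_{i+1} = (x_i − a_i)/11, with x_0 = x:
  x_0 = 26/21;  a_0 = 7;  x_1 = (x_0 − 7)/11 = -11/21
  x_1 = -11/21;  a_1 = 0;  x_2 = (x_1 − 0)/11 = -1/21
  x_2 = -1/21;  a_2 = 1;  x_3 = (x_2 − 1)/11 = -2/21
  x_3 = -2/21;  a_3 = 2;  x_4 = (x_3 − 2)/11 = -4/21
  x_4 = -4/21;  a_4 = 4;  x_5 = (x_4 − 4)/11 = -8/21
Digits: (7, 0, 1, 2, 4).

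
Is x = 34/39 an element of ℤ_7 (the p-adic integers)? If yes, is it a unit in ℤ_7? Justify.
x ∈ ℤ_7^× (unit); v_7(x) = 0

ℤ_7 = {x ∈ ℚ_7 : v_7(x) ≥ 0} and ℤ_7^× = {x ∈ ℤ_7 : v_7(x) = 0}. Here v_7(34/39) = v_7(num) − v_7(den) = 0; compare against these criteria.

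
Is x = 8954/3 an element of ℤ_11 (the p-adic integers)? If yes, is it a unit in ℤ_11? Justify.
x ∈ ℤ_11 but not a unit; v_11(x) = 2 > 0

ℤ_11 = {x ∈ ℚ_11 : v_11(x) ≥ 0} and ℤ_11^× = {x ∈ ℤ_11 : v_11(x) = 0}. Here v_11(8954/3) = v_11(num) − v_11(den) = 2; compare against these criteria.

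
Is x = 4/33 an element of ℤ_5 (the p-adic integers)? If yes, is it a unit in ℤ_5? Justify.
x ∈ ℤ_5^× (unit); v_5(x) = 0

ℤ_5 = {x ∈ ℚ_5 : v_5(x) ≥ 0} and ℤ_5^× = {x ∈ ℤ_5 : v_5(x) = 0}. Here v_5(4/33) = v_5(num) − v_5(den) = 0; compare against these criteria.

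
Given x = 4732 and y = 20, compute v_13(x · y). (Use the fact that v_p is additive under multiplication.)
v_13(94640) = 2

v_p(x) = 2 (factor: 4732 = 13^2 · 28); v_p(y) = 0 (factor: 20 = 13^0 · 20). Additivity: v_p(xy) = v_p(x) + v_p(y) = 2 + 0 = 2. (Direct check: xy = 94640 = 13^2 · (560).)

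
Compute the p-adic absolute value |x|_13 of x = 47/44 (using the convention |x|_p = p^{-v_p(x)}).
|47/44|_13 = 1

Step 1 — compute v_13(x) by factoring powers of 13 out of the numerator and denominator: v_13(47/44) = 0. Step 2 — apply |x|_p = p^{-v_p(x)} = 13^{0} = 1.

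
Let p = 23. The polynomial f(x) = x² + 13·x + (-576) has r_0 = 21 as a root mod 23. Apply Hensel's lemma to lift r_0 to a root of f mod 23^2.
r_1 = 182 (mod 529)

Hensel: r_{i+1} = r_i − f(r_i)·(f′(r_i))^{-1} mod 23^{i+2}, f′(x) = 2x + 13. Iterate:
  r_0 = 21 (mod 23)
  r_1 = 182 (mod 529)
Final: r = 182 satisfies f(r) ≡ 0 mod 23^2.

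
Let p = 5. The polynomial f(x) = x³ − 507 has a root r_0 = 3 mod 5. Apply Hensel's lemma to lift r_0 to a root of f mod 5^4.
r_3 = 543 (mod 625)

Hensel: r_{i+1} = r_i − f(r_i)/f′(r_i) mod 5^{i+2}, where f′(x) = 3x². Iterate:
  r_0 = 3 (mod 5)
  r_1 = 18 (mod 25)
  r_2 = 43 (mod 125)
  r_3 = 543 (mod 625)
Final: r = 543 with f(r) ≡ 0 mod 5^4.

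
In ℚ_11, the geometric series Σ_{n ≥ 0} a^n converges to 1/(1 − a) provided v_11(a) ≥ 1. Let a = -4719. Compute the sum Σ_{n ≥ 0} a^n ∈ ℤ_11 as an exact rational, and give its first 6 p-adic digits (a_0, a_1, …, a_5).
Σ a^n = 1/(1 − a) = 1/4720;  first 6 digits = (1, 0, 5, 7, 2, 6)

v_11(a) = 2 ≥ 1, so the series converges in ℤ_11 to 1/(1 − a) = 1/(1 − (-4719)) = 1/4720. Expand this rational in ℤ_11: compute digits iteratively via d_i = x_i mod 11, x_{i+1} = (x_i − d_i)/11. The first 6 digits are (1, 0, 5, 7, 2, 6).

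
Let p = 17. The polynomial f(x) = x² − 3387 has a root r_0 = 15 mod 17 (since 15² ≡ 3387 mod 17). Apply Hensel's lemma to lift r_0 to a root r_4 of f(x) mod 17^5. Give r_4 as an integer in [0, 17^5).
r_4 = 1068380 (mod 1419857)

Hensel's recurrence: r_{i+1} = r_i − f(r_i)·(f′(r_i))^{-1} mod 17^{i+2}, with f′(x) = 2x. Iterate:
  r_0 = 15 (mod 17)
  r_1 = 236 (mod 289)
  r_2 = 2259 (mod 4913)
  r_3 = 66128 (mod 83521)
  r_4 = 1068380 (mod 1419857)
Final: r_4 = 1068380, and one checks f(r_4) ≡ 0 mod 17^5.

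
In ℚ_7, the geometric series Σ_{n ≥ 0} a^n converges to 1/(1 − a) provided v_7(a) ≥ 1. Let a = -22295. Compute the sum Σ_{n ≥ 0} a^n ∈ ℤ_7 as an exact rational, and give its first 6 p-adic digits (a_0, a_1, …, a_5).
Σ a^n = 1/(1 − a) = 1/22296;  first 6 digits = (1, 0, 0, 5, 4, 5)

v_7(a) = 3 ≥ 1, so the series converges in ℤ_7 to 1/(1 − a) = 1/(1 − (-22295)) = 1/22296. Expand this rational in ℤ_7: compute digits iteratively via d_i = x_i mod 7, x_{i+1} = (x_i − d_i)/7. The first 6 digits are (1, 0, 0, 5, 4, 5).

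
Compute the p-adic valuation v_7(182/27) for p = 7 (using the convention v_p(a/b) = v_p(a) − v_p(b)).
v_7(182/27) = 1

Factor powers of 7 from the numerator and denominator of the reduced fraction: 182 = 7^1 · 26 and 27 = 7^0 · 27. Apply v_p(a/b) = v_p(a) − v_p(b): v_7(182/27) = 1 − 0 = 1.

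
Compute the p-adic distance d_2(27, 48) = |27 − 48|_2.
d_2(27, 48) = 1

Step 1 — x − y = 27 − 48 = -21. Step 2 — v_2(-21) = 0 (factor: -21 = −(2^0 · 21); the sign does not affect v_p). Step 3 — |x − y|_2 = 2^{0} = 1.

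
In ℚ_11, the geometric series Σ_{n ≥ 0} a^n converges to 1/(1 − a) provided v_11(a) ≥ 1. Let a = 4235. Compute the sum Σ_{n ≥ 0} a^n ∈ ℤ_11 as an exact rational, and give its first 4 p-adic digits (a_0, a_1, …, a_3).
Σ a^n = 1/(1 − a) = -1/4234;  first 4 digits = (1, 0, 2, 3)

v_11(a) = 2 ≥ 1, so the series converges in ℤ_11 to 1/(1 − a) = 1/(1 − 4235) = -1/4234. Expand this rational in ℤ_11: compute digits iteratively via d_i = x_i mod 11, x_{i+1} = (x_i − d_i)/11. The first 4 digits are (1, 0, 2, 3).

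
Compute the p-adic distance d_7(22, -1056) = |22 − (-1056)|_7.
d_7(22, -1056) = 1/49

Step 1 — x − y = 22 − (-1056) = 1078. Step 2 — v_7(1078) = 2 (factor: 1078 = (7^2 · 22); the sign does not affect v_p). Step 3 — |x − y|_7 = 7^{-2} = 1/49.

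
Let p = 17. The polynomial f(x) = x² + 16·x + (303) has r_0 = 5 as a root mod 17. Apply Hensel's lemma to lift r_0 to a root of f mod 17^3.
r_2 = 1212 (mod 4913)

Hensel: r_{i+1} = r_i − f(r_i)·(f′(r_i))^{-1} mod 17^{i+2}, f′(x) = 2x + 16. Iterate:
  r_0 = 5 (mod 17)
  r_1 = 56 (mod 289)
  r_2 = 1212 (mod 4913)
Final: r = 1212 satisfies f(r) ≡ 0 mod 17^3.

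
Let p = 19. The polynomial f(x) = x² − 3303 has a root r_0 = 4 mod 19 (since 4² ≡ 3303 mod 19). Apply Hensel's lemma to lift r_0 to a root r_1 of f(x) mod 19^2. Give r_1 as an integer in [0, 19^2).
r_1 = 99 (mod 361)

Hensel's recurrence: r_{i+1} = r_i − f(r_i)·(f′(r_i))^{-1} mod 19^{i+2}, with f′(x) = 2x. Iterate:
  r_0 = 4 (mod 19)
  r_1 = 99 (mod 361)
Final: r_1 = 99, and one checks f(r_1) ≡ 0 mod 19^2.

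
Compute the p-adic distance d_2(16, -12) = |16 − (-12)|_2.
d_2(16, -12) = 1/4

Step 1 — x − y = 16 − (-12) = 28. Step 2 — v_2(28) = 2 (factor: 28 = (2^2 · 7); the sign does not affect v_p). Step 3 — |x − y|_2 = 2^{-2} = 1/4.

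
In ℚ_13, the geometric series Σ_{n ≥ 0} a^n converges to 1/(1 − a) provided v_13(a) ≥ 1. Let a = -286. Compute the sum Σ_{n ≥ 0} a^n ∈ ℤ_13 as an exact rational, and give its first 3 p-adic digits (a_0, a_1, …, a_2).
Σ a^n = 1/(1 − a) = 1/287;  first 3 digits = (1, 4, 1)

v_13(a) = 1 ≥ 1, so the series converges in ℤ_13 to 1/(1 − a) = 1/(1 − (-286)) = 1/287. Expand this rational in ℤ_13: compute digits iteratively via d_i = x_i mod 13, x_{i+1} = (x_i − d_i)/13. The first 3 digits are (1, 4, 1).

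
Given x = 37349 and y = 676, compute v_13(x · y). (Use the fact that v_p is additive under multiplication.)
v_13(25247924) = 5

v_p(x) = 3 (factor: 37349 = 13^3 · 17); v_p(y) = 2 (factor: 676 = 13^2 · 4). Additivity: v_p(xy) = v_p(x) + v_p(y) = 3 + 2 = 5. (Direct check: xy = 25247924 = 13^5 · (68).)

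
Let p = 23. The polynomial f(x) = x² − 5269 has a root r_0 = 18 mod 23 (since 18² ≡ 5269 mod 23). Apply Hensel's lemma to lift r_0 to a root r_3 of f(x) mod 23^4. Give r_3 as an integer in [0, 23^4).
r_3 = 119342 (mod 279841)

Hensel's recurrence: r_{i+1} = r_i − f(r_i)·(f′(r_i))^{-1} mod 23^{i+2}, with f′(x) = 2x. Iterate:
  r_0 = 18 (mod 23)
  r_1 = 317 (mod 529)
  r_2 = 9839 (mod 12167)
  r_3 = 119342 (mod 279841)
Final: r_3 = 119342, and one checks f(r_3) ≡ 0 mod 23^4.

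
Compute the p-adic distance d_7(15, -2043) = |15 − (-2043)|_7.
d_7(15, -2043) = 1/343

Step 1 — x − y = 15 − (-2043) = 2058. Step 2 — v_7(2058) = 3 (factor: 2058 = (7^3 · 6); the sign does not affect v_p). Step 3 — |x − y|_7 = 7^{-3} = 1/343.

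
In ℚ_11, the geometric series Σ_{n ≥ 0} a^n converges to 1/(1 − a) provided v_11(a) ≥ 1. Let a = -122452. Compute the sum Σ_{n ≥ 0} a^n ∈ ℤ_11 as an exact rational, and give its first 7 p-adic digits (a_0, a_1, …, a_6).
Σ a^n = 1/(1 − a) = 1/122453;  first 7 digits = (1, 0, 0, 7, 2, 10, 4)

v_11(a) = 3 ≥ 1, so the series converges in ℤ_11 to 1/(1 − a) = 1/(1 − (-122452)) = 1/122453. Expand this rational in ℤ_11: compute digits iteratively via d_i = x_i mod 11, x_{i+1} = (x_i − d_i)/11. The first 7 digits are (1, 0, 0, 7, 2, 10, 4).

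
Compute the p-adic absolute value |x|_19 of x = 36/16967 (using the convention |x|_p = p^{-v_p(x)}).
|36/16967|_19 = 361

Step 1 — compute v_19(x) by factoring powers of 19 out of the numerator and denominator: v_19(36/16967) = -2. Step 2 — apply |x|_p = p^{-v_p(x)} = 19^{2} = 361.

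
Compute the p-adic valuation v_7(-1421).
v_7(-1421) = 2

v_7(n) is the largest exponent k such that 7^k divides n. Factor out: -1421 = -7^2 · 29. (Sign doesn't affect v_p.) So v_7(-1421) = 2.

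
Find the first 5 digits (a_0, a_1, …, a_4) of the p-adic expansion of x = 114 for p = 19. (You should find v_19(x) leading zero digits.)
(a_0, …, a_4) = (0, 6, 0, 0, 0)

v_19(114) = 1, so a_0 = ... = a_0 = 0. Factor out: x = 19^1 · u with u = 6 a unit in ℤ_19. Expand u iteratively via a_{v+i} = u_i mod 19, u_{i+1} = (u_i − a_{v+i})/19:
  u_0 = 6;  a_1 = 6;  u_1 = (u_0 − 6)/19 = 0
  u_1 = 0;  a_2 = 0;  u_2 = (u_1 − 0)/19 = 0
  u_2 = 0;  a_3 = 0;  u_3 = (u_2 − 0)/19 = 0
  u_3 = 0;  a_4 = 0;  u_4 = (u_3 − 0)/19 = 0
Digits: (0, 6, 0, 0, 0).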